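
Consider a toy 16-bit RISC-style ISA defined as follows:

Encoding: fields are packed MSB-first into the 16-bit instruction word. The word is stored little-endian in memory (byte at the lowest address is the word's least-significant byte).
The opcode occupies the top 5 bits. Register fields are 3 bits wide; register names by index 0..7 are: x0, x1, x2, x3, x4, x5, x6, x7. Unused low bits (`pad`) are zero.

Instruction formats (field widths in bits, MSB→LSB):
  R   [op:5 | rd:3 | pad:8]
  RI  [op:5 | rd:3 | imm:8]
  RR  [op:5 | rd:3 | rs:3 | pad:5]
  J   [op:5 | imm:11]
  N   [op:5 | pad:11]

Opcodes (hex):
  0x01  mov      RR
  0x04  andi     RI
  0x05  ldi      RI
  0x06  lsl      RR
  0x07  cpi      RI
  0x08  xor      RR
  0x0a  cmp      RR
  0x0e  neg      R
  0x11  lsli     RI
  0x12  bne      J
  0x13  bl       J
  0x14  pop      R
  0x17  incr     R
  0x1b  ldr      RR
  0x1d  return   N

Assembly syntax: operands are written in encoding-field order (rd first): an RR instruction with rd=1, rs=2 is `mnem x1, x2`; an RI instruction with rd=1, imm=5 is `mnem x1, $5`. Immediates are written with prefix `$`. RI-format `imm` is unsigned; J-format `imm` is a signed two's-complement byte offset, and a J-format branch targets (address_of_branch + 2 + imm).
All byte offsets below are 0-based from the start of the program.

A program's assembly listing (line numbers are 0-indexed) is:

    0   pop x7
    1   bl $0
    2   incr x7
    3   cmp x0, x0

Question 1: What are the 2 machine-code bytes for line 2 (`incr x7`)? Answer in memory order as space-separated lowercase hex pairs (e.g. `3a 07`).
line 2 (incr): pack op=0x17:5|rd=7:3|pad=0:8 = 0xbf00; little→ 00 bf

00 bf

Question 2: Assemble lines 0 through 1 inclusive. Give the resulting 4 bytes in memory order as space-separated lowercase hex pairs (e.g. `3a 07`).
L0: pop op=0x14:5|rd=7:3|pad=0:8 ⇒ 0xa700 ⇒ little 00 a7
L1: bl op=0x13:5|imm=0:11 ⇒ 0x9800 ⇒ little 00 98

00 a7 00 98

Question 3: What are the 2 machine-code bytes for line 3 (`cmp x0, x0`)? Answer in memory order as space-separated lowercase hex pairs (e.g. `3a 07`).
line 3 (cmp): pack op=0xa:5|rd=0:3|rs=0:3|pad=0:5 = 0x5000; little→ 00 50

00 50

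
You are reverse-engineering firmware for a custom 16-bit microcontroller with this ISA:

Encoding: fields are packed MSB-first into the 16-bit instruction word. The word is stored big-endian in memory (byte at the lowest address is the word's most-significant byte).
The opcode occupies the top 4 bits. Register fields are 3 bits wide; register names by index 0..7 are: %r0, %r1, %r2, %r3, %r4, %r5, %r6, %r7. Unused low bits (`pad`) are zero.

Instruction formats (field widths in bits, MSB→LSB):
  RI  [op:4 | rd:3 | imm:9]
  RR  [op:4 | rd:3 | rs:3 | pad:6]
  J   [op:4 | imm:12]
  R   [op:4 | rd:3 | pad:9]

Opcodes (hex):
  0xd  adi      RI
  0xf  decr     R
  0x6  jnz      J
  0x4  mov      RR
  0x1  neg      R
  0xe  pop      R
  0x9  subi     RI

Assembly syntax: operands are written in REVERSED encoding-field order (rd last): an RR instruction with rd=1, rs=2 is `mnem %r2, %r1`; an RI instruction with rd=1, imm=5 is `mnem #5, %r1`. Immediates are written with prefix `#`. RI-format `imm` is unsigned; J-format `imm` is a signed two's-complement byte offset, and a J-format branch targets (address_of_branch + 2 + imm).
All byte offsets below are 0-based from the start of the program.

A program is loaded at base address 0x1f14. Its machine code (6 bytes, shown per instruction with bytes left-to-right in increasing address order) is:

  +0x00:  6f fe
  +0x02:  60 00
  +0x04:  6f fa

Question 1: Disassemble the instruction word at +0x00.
[00] 6f fe → 0x6ffe
  top 4b → 0x6 → jnz [J]
  [11:0] imm=4094 (s12→-2) = #-2

jnz #-2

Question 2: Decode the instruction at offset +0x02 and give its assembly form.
[02] 60 00 → 0x6000
  top 4b → 0x6 → jnz [J]
  imm@[11:0]=0x0 ⇒ #0

jnz #0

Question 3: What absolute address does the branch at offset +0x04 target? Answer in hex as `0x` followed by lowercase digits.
off 0x04: read 6f fa as big → 0x6ffa
  top 4b → 0x6 → jnz [J]
  imm@[11:0]=0xffa (s12→-6) ⇒ #-6
  target = base 0x1f14 + off 0x04 + 2 + imm -6 = 0x1f14

0x1f14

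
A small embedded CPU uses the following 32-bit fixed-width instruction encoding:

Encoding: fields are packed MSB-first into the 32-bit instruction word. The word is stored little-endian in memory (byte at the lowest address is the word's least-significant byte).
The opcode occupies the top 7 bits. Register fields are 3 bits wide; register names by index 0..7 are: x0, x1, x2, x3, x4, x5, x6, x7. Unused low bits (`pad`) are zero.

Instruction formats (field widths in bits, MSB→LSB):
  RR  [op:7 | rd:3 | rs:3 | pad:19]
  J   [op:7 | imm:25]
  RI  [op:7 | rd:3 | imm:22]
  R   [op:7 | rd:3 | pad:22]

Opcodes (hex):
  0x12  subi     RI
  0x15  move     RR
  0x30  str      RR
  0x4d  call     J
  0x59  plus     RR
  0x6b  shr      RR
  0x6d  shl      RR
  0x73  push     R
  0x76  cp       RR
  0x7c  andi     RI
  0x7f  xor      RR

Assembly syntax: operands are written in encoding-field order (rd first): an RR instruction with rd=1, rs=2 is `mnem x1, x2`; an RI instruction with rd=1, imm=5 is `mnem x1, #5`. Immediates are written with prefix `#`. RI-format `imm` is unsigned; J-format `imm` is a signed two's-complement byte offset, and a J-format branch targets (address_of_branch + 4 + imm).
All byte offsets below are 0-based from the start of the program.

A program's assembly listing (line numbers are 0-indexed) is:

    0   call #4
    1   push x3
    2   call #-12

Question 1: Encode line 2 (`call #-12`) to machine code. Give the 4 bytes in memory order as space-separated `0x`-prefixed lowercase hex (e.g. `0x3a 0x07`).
0xf4 0xff 0xff 0x9b

line 2 (call): pack op=0x4d:7|imm=-12:25 = 0x9bfffff4; little→ f4 ff ff 9b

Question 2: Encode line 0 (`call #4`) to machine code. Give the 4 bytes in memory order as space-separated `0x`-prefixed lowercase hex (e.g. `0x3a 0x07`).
line 0 (call): pack op=0x4d:7|imm=4:25 = 0x9a000004; little→ 04 00 00 9a

0x04 0x00 0x00 0x9a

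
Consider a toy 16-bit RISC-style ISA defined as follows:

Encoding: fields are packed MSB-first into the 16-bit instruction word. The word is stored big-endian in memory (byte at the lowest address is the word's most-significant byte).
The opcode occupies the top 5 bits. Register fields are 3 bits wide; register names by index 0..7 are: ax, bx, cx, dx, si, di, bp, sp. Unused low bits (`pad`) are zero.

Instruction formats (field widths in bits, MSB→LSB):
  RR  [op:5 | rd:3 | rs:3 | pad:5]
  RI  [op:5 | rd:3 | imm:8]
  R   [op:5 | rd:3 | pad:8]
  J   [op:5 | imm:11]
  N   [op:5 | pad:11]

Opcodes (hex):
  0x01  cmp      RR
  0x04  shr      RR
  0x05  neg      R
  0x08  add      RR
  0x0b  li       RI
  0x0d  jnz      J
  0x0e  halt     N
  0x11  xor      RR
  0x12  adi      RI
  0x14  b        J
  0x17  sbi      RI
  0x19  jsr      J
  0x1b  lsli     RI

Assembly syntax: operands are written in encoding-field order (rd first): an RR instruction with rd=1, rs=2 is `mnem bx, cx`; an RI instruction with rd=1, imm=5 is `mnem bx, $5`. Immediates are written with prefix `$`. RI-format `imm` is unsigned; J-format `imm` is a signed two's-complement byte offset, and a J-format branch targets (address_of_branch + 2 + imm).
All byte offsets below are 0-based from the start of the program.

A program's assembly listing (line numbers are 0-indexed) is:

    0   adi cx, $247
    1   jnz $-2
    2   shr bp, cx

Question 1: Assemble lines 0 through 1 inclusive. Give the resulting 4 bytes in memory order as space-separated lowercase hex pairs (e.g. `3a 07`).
92 f7 6f fe

L0: adi op=0x12:5|rd=2:3|imm=247:8 ⇒ 0x92f7 ⇒ big 92 f7
L1: jnz op=0xd:5|imm=-2:11 ⇒ 0x6ffe ⇒ big 6f fe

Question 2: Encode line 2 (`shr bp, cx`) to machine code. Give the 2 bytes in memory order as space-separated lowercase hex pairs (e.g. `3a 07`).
L2: shr op=0x4:5|rd=6:3|rs=2:3|pad=0:5 ⇒ 0x2640 ⇒ big 26 40

26 40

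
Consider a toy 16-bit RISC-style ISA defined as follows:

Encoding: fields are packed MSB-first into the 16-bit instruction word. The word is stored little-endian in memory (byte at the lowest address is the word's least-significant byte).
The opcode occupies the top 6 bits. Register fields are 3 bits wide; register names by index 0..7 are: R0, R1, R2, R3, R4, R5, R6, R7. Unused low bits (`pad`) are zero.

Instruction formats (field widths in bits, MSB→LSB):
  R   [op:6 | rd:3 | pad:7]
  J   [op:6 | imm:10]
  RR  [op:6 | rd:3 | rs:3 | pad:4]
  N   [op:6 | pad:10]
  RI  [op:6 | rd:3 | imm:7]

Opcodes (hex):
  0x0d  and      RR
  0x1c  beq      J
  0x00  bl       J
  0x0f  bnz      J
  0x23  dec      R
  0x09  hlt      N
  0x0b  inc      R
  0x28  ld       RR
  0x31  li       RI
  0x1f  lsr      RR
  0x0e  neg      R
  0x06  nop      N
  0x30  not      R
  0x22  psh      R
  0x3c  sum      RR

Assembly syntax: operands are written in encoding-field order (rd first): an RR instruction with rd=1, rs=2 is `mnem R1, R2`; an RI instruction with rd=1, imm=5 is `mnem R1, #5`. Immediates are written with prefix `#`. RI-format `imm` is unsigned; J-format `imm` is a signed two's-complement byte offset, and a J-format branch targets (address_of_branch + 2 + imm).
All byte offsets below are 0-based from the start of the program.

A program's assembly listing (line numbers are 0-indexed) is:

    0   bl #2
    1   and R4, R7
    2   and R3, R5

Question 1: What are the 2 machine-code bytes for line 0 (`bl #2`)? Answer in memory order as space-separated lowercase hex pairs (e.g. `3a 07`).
0. bl fields op=0x0:6|imm=2:10 → word 0002h → 02 00

02 00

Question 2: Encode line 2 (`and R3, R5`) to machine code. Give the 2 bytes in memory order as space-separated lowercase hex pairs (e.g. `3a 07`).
L2: and op=0xd:6|rd=3:3|rs=5:3|pad=0:4 ⇒ 0x35d0 ⇒ little d0 35

d0 35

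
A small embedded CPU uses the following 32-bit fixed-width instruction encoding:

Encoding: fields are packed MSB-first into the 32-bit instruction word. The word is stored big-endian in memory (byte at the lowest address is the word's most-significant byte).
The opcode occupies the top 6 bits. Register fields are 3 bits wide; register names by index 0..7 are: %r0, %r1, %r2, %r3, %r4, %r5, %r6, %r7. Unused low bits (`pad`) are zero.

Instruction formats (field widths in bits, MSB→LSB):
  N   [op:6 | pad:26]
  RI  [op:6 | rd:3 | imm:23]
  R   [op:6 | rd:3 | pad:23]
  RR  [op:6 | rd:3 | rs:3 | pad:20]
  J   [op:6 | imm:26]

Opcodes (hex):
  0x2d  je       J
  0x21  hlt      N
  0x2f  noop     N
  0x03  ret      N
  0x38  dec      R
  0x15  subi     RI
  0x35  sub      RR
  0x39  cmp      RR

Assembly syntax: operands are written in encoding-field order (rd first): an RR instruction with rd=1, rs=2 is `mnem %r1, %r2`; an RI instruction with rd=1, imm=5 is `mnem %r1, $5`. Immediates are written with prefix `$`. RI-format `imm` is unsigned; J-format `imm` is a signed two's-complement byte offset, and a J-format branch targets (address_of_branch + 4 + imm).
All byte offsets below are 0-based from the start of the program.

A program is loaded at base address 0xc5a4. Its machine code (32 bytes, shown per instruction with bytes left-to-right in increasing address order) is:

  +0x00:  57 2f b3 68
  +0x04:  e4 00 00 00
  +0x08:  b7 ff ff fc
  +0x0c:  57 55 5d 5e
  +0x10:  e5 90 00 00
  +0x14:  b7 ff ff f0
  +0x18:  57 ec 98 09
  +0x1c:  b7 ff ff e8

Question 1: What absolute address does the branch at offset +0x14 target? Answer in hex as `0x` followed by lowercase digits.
0xc5ac

[14] b7 ff ff f0 → 0xb7fffff0
  op=0xb7fffff0>>26=0x2d ⇒ je (J)
  imm@[25:0]=0x3fffff0 (s26→-16) ⇒ $-16
  target = base 0xc5a4 + off 0x14 + 4 + imm -16 = 0xc5ac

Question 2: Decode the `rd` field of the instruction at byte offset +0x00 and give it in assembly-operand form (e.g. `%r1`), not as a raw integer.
off 0x00: read 57 2f b3 68 as big → 0x572fb368
  top 6b → 0x15 → subi [RI]
  rd@[25:23]=0x6 ⇒ %r6
  imm@[22:0]=0x2fb368 ⇒ $3126120

%r6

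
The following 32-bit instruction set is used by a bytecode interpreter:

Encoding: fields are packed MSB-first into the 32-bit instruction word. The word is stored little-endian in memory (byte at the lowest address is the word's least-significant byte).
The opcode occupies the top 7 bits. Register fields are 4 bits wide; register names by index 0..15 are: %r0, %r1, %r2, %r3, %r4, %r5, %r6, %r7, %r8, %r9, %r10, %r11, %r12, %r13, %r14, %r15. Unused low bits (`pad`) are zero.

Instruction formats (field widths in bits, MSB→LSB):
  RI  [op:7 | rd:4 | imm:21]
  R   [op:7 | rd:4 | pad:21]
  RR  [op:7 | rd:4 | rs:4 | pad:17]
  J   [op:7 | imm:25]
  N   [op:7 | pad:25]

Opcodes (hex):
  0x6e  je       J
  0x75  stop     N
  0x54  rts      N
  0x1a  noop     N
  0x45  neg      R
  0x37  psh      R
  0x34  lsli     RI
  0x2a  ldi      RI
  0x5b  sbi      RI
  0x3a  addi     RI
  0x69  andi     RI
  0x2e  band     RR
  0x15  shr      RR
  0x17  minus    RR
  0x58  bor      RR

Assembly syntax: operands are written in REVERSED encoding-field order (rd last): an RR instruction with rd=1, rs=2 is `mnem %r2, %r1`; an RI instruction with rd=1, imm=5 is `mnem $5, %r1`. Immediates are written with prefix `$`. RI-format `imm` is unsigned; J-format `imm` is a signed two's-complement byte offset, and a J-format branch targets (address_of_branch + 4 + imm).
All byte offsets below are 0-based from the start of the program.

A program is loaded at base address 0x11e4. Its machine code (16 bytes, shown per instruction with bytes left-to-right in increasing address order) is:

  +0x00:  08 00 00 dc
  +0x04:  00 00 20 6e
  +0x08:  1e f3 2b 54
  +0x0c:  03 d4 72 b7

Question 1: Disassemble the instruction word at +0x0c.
sbi $1233923, %r11

+0x0c: 03 d4 72 b7 ⇒ word 0xb772d403 (little)
  op=0xb772d403>>25=0x5b ⇒ sbi (RI)
  [24:21] rd=11 = %r11
  [20:0] imm=1233923 = $1233923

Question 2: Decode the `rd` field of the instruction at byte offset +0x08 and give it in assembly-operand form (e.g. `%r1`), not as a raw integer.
[08] 1e f3 2b 54 → 0x542bf31e
  op=0x542bf31e>>25=0x2a ⇒ ldi (RI)
  rd: (w>>21)&0xf=0x1 → %r1
  imm: (w>>0)&0x1fffff=0xbf31e → $783134

%r1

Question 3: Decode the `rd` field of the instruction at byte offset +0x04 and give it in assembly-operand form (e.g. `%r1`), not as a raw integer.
+0x04: 00 00 20 6e ⇒ word 0x6e200000 (little)
  top 7b → 0x37 → psh [R]
  rd@[24:21]=0x1 ⇒ %r1

%r1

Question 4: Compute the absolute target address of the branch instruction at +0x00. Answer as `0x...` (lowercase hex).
0x11f0

@+00  little-endian(08 00 00 dc) = 0xdc000008
  opcode bits[31:25]=0x6e: je/J
  imm: (w>>0)&0x1ffffff=0x8 → $8
  target = base 0x11e4 + off 0x00 + 4 + imm 8 = 0x11f0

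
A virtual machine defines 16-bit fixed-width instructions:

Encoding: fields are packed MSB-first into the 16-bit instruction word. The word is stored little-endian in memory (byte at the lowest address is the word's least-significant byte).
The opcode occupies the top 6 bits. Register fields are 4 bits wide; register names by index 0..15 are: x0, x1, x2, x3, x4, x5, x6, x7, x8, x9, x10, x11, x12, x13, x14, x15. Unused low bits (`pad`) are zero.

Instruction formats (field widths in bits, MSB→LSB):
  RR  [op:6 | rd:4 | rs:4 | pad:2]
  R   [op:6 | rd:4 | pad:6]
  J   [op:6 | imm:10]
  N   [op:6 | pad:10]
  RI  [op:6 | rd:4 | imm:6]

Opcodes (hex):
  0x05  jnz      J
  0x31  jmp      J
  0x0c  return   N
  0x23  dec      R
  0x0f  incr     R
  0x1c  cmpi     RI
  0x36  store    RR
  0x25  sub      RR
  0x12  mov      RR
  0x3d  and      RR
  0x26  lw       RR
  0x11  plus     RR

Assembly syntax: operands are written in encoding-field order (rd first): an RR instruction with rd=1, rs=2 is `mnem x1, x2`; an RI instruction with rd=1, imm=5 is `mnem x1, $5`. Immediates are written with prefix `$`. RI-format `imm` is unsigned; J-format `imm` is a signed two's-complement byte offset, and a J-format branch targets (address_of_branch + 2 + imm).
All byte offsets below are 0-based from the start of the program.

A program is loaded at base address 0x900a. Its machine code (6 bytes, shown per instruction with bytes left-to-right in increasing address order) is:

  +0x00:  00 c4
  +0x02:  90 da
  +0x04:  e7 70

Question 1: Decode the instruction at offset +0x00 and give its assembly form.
jmp $0

+0x00: 00 c4 ⇒ word 0xc400 (little)
  top 6b → 0x31 → jmp [J]
  imm@[9:0]=0x0 ⇒ $0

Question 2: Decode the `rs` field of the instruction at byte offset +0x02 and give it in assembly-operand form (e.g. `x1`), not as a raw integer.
@+02  little-endian(90 da) = 0xda90
  opcode bits[15:10]=0x36: store/RR
  rd: (w>>6)&0xf=0xa → x10
  rs: (w>>2)&0xf=0x4 → x4

x4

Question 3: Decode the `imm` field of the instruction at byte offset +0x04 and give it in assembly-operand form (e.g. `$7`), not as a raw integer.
$39

off 0x04: read e7 70 as little → 0x70e7
  opcode bits[15:10]=0x1c: cmpi/RI
  [9:6] rd=3 = x3
  [5:0] imm=39 = $39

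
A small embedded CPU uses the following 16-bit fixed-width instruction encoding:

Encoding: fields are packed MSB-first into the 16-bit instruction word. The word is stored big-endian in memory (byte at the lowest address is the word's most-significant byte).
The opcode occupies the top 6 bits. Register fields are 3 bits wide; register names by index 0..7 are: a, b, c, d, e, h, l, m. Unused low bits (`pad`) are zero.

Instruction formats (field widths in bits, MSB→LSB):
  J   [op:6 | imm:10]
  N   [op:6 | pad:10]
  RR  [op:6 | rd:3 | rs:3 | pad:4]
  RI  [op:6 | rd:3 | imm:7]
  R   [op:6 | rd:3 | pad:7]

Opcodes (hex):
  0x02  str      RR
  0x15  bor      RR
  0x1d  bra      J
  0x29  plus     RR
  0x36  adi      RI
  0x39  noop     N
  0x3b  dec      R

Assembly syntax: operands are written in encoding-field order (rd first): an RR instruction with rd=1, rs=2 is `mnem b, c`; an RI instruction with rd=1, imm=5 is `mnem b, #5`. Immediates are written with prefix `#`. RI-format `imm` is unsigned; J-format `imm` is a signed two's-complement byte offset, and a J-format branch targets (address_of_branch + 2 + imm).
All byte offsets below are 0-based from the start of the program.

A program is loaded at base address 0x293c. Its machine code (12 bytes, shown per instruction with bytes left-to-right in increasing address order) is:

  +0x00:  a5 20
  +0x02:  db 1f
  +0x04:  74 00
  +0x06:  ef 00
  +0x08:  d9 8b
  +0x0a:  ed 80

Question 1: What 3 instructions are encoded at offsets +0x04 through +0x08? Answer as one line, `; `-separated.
bra #0; dec l; adi d, #11

[04] 74 00 → 0x7400
  op=0x7400>>10=0x1d ⇒ bra (J)
  imm@[9:0]=0x0 ⇒ #0
[06] ef 00 → 0xef00
  op=0xef00>>10=0x3b ⇒ dec (R)
  rd@[9:7]=0x6 ⇒ l
[08] d9 8b → 0xd98b
  op=0xd98b>>10=0x36 ⇒ adi (RI)
  rd@[9:7]=0x3 ⇒ d
  imm@[6:0]=0xb ⇒ #11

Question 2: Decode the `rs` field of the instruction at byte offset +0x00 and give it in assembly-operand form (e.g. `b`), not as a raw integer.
@+00  big-endian(a5 20) = 0xa520
  op=0xa520>>10=0x29 ⇒ plus (RR)
  rd@[9:7]=0x2 ⇒ c
  rs@[6:4]=0x2 ⇒ c

c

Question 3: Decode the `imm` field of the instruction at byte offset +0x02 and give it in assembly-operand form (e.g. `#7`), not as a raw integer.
@+02  big-endian(db 1f) = 0xdb1f
  op=0xdb1f>>10=0x36 ⇒ adi (RI)
  rd@[9:7]=0x6 ⇒ l
  imm@[6:0]=0x1f ⇒ #31

#31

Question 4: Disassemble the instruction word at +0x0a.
dec d

+0x0a: ed 80 ⇒ word 0xed80 (big)
  top 6b → 0x3b → dec [R]
  rd: (w>>7)&0x7=0x3 → d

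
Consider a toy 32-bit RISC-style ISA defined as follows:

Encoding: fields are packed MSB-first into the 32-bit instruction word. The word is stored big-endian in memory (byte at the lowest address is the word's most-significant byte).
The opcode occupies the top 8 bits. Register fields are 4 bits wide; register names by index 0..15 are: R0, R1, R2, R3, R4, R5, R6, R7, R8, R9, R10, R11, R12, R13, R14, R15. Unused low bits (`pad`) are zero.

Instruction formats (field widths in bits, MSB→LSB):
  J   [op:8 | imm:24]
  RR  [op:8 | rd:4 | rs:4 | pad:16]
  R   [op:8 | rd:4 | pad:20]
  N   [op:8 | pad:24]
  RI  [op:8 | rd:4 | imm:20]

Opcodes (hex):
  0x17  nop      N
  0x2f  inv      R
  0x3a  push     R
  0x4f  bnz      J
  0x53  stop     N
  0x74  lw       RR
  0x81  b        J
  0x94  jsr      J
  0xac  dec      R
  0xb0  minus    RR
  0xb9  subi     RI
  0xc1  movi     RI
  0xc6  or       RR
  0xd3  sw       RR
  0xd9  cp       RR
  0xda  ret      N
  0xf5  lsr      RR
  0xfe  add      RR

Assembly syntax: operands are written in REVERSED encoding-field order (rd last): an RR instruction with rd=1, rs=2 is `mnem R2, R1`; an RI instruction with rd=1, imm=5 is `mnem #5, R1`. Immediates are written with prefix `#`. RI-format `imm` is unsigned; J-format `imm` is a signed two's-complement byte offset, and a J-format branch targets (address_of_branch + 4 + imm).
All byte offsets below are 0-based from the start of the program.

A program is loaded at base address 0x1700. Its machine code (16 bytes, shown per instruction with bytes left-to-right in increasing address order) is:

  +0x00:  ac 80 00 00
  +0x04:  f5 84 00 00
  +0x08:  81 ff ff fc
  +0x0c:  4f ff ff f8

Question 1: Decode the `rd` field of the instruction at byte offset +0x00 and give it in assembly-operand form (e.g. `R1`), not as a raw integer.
R8

@+00  big-endian(ac 80 00 00) = 0xac800000
  op=0xac800000>>24=0xac ⇒ dec (R)
  rd@[23:20]=0x8 ⇒ R8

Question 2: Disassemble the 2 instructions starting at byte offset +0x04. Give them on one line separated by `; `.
lsr R4, R8; b #-4

off 0x04: read f5 84 00 00 as big → 0xf5840000
  opcode bits[31:24]=0xf5: lsr/RR
  [23:20] rd=8 = R8
  [19:16] rs=4 = R4
off 0x08: read 81 ff ff fc as big → 0x81fffffc
  opcode bits[31:24]=0x81: b/J
  [23:0] imm=16777212 (s24→-4) = #-4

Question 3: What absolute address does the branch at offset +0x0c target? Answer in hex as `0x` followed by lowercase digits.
0x1708

[0c] 4f ff ff f8 → 0x4ffffff8
  opcode bits[31:24]=0x4f: bnz/J
  imm@[23:0]=0xfffff8 (s24→-8) ⇒ #-8
  target = base 0x1700 + off 0x0c + 4 + imm -8 = 0x1708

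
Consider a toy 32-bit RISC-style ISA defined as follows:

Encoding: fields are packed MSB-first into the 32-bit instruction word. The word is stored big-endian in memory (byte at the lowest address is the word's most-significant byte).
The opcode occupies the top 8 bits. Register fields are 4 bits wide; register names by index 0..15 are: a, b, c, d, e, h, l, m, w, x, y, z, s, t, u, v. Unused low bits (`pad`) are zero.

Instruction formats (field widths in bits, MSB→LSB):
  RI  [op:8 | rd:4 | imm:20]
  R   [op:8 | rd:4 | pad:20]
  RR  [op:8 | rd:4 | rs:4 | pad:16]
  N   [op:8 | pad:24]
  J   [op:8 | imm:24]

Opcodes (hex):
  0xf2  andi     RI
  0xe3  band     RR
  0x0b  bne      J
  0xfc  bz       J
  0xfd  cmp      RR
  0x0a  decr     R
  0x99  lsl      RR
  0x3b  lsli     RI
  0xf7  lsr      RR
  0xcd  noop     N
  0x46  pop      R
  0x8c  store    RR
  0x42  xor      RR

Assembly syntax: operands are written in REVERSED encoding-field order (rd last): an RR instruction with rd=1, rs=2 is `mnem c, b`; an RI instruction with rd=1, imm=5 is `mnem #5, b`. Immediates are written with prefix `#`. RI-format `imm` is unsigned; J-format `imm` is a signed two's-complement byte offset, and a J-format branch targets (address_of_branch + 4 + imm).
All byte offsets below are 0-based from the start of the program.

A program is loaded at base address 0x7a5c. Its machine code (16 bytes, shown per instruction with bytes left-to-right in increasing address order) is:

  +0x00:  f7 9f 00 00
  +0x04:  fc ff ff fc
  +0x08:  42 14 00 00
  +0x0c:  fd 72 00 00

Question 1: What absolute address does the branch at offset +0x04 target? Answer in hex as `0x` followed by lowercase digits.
@+04  big-endian(fc ff ff fc) = 0xfcfffffc
  top 8b → 0xfc → bz [J]
  imm@[23:0]=0xfffffc (s24→-4) ⇒ #-4
  target = base 0x7a5c + off 0x04 + 4 + imm -4 = 0x7a60

0x7a60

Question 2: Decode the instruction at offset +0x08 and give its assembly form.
xor e, b

off 0x08: read 42 14 00 00 as big → 0x42140000
  top 8b → 0x42 → xor [RR]
  rd@[23:20]=0x1 ⇒ b
  rs@[19:16]=0x4 ⇒ e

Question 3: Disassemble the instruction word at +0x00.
[00] f7 9f 00 00 → 0xf79f0000
  op=0xf79f0000>>24=0xf7 ⇒ lsr (RR)
  [23:20] rd=9 = x
  [19:16] rs=15 = v

lsr v, x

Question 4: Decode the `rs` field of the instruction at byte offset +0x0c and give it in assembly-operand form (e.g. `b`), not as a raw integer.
off 0x0c: read fd 72 00 00 as big → 0xfd720000
  op=0xfd720000>>24=0xfd ⇒ cmp (RR)
  rd: (w>>20)&0xf=0x7 → m
  rs: (w>>16)&0xf=0x2 → c

c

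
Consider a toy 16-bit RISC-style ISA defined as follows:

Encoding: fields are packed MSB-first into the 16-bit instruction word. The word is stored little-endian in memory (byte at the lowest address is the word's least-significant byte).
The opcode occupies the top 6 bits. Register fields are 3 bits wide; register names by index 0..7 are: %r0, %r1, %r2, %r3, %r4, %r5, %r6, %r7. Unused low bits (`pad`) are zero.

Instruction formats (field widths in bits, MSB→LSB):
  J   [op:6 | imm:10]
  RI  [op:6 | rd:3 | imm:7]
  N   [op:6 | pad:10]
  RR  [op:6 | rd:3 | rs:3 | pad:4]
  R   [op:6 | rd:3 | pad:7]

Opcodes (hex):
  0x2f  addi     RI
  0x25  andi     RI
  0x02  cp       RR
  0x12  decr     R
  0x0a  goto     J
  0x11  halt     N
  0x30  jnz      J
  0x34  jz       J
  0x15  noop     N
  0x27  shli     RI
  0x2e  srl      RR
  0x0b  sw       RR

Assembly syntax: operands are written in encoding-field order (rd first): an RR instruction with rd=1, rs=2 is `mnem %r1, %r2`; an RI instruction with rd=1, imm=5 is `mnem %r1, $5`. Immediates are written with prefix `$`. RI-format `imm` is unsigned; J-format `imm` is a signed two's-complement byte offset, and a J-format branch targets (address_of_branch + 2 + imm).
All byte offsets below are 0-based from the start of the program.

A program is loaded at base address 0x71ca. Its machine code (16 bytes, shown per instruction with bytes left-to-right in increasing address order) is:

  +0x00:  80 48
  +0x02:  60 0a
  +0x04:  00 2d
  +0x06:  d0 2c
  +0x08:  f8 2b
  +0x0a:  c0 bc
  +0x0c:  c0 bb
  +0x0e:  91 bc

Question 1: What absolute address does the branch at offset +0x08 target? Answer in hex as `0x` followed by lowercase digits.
0x71cc

@+08  little-endian(f8 2b) = 0x2bf8
  opcode bits[15:10]=0xa: goto/J
  imm: (w>>0)&0x3ff=0x3f8 (s10→-8) → $-8
  target = base 0x71ca + off 0x08 + 2 + imm -8 = 0x71cc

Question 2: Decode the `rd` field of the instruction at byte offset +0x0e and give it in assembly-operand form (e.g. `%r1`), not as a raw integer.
%r1

off 0x0e: read 91 bc as little → 0xbc91
  top 6b → 0x2f → addi [RI]
  rd@[9:7]=0x1 ⇒ %r1
  imm@[6:0]=0x11 ⇒ $17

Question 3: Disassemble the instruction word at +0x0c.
[0c] c0 bb → 0xbbc0
  op=0xbbc0>>10=0x2e ⇒ srl (RR)
  rd: (w>>7)&0x7=0x7 → %r7
  rs: (w>>4)&0x7=0x4 → %r4

srl %r7, %r4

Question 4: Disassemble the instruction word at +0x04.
sw %r2, %r0

[04] 00 2d → 0x2d00
  op=0x2d00>>10=0xb ⇒ sw (RR)
  rd: (w>>7)&0x7=0x2 → %r2
  rs: (w>>4)&0x7=0x0 → %r0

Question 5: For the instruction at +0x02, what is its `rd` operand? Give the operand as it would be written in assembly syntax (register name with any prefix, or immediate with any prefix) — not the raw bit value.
off 0x02: read 60 0a as little → 0x0a60
  opcode bits[15:10]=0x2: cp/RR
  rd: (w>>7)&0x7=0x4 → %r4
  rs: (w>>4)&0x7=0x6 → %r6

%r4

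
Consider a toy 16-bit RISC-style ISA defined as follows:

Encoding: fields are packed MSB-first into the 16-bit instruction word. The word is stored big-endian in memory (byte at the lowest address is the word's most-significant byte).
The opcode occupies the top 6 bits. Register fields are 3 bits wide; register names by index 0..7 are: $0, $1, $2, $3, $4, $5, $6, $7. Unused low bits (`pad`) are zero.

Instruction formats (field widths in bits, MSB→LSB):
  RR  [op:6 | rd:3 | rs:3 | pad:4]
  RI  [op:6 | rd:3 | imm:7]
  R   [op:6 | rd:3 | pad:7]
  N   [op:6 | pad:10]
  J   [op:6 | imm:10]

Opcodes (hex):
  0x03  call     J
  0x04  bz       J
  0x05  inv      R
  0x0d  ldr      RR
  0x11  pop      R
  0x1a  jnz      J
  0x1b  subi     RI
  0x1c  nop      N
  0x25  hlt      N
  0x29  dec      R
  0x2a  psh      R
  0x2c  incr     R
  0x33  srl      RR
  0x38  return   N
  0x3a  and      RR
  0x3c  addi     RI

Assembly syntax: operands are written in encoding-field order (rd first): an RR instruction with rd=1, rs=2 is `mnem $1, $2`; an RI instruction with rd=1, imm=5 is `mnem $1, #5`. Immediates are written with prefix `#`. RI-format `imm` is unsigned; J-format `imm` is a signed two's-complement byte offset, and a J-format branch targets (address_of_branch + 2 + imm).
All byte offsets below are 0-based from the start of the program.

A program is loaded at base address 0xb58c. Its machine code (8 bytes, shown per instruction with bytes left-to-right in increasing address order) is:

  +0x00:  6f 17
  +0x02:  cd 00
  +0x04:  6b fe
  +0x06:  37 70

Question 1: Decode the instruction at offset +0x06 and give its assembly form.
[06] 37 70 → 0x3770
  opcode bits[15:10]=0xd: ldr/RR
  rd: (w>>7)&0x7=0x6 → $6
  rs: (w>>4)&0x7=0x7 → $7

ldr $6, $7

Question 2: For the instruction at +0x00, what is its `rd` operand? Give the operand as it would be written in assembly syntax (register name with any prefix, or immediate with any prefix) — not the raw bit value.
$6

off 0x00: read 6f 17 as big → 0x6f17
  op=0x6f17>>10=0x1b ⇒ subi (RI)
  rd@[9:7]=0x6 ⇒ $6
  imm@[6:0]=0x17 ⇒ #23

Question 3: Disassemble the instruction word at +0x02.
+0x02: cd 00 ⇒ word 0xcd00 (big)
  op=0xcd00>>10=0x33 ⇒ srl (RR)
  rd: (w>>7)&0x7=0x2 → $2
  rs: (w>>4)&0x7=0x0 → $0

srl $2, $0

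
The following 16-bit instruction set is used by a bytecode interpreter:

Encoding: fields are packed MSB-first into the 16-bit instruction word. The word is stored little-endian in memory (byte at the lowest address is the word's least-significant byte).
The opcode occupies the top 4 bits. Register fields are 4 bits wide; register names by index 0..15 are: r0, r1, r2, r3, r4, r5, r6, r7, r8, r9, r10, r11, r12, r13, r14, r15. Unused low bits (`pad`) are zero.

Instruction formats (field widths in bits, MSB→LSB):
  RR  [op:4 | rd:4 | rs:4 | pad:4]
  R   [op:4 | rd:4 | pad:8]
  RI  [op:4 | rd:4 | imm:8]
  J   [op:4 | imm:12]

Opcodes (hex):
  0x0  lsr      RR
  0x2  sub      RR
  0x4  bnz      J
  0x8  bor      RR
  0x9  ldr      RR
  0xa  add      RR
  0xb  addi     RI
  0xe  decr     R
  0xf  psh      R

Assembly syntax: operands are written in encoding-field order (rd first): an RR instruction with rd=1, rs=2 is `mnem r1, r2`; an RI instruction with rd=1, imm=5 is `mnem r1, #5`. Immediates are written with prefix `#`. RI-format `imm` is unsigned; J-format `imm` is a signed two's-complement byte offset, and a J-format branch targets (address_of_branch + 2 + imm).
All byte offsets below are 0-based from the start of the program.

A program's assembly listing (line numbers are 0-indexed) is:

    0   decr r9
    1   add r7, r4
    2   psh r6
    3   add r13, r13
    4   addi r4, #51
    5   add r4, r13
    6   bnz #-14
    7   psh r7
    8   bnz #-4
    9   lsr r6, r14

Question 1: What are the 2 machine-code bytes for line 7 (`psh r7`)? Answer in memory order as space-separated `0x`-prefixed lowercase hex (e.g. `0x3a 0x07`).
0x00 0xf7

7. psh fields op=0xf:4|rd=7:4|pad=0:8 → word f700h → 00 f7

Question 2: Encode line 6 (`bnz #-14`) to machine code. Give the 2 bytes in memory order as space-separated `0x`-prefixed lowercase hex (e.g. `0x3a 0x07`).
0xf2 0x4f

L6: bnz op=0x4:4|imm=-14:12 ⇒ 0x4ff2 ⇒ little f2 4f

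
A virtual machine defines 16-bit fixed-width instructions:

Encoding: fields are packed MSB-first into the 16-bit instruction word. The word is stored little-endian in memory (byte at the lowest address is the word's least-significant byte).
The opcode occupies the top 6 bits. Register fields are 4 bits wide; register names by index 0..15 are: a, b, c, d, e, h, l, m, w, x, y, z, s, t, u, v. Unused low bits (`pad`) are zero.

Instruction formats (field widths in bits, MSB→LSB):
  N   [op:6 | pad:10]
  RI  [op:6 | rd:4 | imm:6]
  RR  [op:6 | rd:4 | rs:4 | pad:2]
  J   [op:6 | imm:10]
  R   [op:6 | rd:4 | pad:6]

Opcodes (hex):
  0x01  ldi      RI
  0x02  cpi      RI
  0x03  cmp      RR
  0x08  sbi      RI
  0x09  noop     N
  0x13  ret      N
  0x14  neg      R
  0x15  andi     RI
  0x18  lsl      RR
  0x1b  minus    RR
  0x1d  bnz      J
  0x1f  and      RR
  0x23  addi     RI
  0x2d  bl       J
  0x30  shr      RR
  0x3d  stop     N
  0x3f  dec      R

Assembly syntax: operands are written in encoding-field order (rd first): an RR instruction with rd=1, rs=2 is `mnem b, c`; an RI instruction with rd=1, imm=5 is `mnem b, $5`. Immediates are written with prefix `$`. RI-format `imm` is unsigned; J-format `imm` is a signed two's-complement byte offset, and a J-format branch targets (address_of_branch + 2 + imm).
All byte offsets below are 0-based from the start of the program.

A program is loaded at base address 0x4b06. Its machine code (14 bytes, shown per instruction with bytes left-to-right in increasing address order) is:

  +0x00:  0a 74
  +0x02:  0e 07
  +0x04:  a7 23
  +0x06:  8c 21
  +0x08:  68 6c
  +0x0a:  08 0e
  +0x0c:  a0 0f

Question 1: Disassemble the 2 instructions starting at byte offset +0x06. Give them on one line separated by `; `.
sbi l, $12; minus b, y

off 0x06: read 8c 21 as little → 0x218c
  opcode bits[15:10]=0x8: sbi/RI
  [9:6] rd=6 = l
  [5:0] imm=12 = $12
off 0x08: read 68 6c as little → 0x6c68
  opcode bits[15:10]=0x1b: minus/RR
  [9:6] rd=1 = b
  [5:2] rs=10 = y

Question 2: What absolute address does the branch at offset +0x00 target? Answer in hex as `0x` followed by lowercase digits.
0x4b12

@+00  little-endian(0a 74) = 0x740a
  top 6b → 0x1d → bnz [J]
  [9:0] imm=10 = $10
  target = base 0x4b06 + off 0x00 + 2 + imm 10 = 0x4b12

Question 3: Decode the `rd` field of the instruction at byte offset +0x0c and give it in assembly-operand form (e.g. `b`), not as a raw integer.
u

off 0x0c: read a0 0f as little → 0x0fa0
  opcode bits[15:10]=0x3: cmp/RR
  rd@[9:6]=0xe ⇒ u
  rs@[5:2]=0x8 ⇒ w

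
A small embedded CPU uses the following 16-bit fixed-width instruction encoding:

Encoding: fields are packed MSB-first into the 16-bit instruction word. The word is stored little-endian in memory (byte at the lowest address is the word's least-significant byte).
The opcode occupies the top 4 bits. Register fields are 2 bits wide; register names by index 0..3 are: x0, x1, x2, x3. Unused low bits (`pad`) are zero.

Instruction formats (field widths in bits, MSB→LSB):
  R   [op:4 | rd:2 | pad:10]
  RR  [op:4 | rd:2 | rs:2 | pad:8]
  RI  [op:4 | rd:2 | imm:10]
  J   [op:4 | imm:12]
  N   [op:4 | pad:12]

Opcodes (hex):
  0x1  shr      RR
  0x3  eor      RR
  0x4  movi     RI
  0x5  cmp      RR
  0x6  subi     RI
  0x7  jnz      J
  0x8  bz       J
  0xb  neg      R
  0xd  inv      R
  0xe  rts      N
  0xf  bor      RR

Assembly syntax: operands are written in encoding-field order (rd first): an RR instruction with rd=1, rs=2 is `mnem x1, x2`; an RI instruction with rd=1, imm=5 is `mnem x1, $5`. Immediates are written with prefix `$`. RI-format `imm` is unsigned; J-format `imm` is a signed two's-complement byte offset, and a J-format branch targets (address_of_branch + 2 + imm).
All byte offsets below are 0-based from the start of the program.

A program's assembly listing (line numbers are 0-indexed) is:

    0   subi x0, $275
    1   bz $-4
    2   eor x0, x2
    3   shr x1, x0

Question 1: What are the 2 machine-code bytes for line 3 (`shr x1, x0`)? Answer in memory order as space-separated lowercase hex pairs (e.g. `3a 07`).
00 14

line 3 (shr): pack op=0x1:4|rd=1:2|rs=0:2|pad=0:8 = 0x1400; little→ 00 14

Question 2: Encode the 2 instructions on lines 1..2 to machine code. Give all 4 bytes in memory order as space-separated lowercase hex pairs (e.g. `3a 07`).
1. bz fields op=0x8:4|imm=-4:12 → word 8ffch → fc 8f
2. eor fields op=0x3:4|rd=0:2|rs=2:2|pad=0:8 → word 3200h → 00 32

fc 8f 00 32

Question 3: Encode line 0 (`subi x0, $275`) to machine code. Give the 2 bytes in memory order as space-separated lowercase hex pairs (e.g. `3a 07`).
line 0 (subi): pack op=0x6:4|rd=0:2|imm=275:10 = 0x6113; little→ 13 61

13 61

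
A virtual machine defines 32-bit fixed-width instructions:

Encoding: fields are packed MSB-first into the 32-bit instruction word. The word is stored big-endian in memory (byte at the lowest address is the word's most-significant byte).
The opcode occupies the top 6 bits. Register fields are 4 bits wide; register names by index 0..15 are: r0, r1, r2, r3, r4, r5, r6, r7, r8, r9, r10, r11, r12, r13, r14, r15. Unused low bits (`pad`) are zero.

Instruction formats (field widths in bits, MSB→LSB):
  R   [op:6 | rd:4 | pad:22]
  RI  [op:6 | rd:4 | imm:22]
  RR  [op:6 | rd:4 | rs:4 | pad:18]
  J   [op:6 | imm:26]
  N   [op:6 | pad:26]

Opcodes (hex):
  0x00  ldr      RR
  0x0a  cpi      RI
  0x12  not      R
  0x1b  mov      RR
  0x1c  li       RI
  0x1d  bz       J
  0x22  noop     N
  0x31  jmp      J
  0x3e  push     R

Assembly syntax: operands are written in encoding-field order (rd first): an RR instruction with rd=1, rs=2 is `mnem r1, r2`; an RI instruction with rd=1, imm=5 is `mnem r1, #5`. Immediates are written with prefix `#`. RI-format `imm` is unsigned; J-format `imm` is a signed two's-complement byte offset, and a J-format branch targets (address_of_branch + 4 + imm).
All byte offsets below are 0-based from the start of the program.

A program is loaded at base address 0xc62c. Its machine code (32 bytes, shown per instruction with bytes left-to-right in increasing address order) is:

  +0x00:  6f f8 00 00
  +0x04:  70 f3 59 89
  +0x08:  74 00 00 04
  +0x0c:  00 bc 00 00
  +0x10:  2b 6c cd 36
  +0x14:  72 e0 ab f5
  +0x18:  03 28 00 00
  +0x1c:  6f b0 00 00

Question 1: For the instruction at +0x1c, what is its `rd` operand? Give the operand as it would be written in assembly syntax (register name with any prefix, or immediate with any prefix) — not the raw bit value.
r14

+0x1c: 6f b0 00 00 ⇒ word 0x6fb00000 (big)
  top 6b → 0x1b → mov [RR]
  [25:22] rd=14 = r14
  [21:18] rs=12 = r12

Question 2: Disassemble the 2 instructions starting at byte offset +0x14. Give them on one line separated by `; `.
@+14  big-endian(72 e0 ab f5) = 0x72e0abf5
  opcode bits[31:26]=0x1c: li/RI
  rd@[25:22]=0xb ⇒ r11
  imm@[21:0]=0x20abf5 ⇒ #2141173
@+18  big-endian(03 28 00 00) = 0x03280000
  opcode bits[31:26]=0x0: ldr/RR
  rd@[25:22]=0xc ⇒ r12
  rs@[21:18]=0xa ⇒ r10

li r11, #2141173; ldr r12, r10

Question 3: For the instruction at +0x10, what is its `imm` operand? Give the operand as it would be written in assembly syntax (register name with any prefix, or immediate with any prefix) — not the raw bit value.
[10] 2b 6c cd 36 → 0x2b6ccd36
  opcode bits[31:26]=0xa: cpi/RI
  [25:22] rd=13 = r13
  [21:0] imm=2936118 = #2936118

#2936118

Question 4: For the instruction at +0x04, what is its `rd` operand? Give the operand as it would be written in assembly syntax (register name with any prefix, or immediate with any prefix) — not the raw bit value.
off 0x04: read 70 f3 59 89 as big → 0x70f35989
  op=0x70f35989>>26=0x1c ⇒ li (RI)
  rd: (w>>22)&0xf=0x3 → r3
  imm: (w>>0)&0x3fffff=0x335989 → #3365257

r3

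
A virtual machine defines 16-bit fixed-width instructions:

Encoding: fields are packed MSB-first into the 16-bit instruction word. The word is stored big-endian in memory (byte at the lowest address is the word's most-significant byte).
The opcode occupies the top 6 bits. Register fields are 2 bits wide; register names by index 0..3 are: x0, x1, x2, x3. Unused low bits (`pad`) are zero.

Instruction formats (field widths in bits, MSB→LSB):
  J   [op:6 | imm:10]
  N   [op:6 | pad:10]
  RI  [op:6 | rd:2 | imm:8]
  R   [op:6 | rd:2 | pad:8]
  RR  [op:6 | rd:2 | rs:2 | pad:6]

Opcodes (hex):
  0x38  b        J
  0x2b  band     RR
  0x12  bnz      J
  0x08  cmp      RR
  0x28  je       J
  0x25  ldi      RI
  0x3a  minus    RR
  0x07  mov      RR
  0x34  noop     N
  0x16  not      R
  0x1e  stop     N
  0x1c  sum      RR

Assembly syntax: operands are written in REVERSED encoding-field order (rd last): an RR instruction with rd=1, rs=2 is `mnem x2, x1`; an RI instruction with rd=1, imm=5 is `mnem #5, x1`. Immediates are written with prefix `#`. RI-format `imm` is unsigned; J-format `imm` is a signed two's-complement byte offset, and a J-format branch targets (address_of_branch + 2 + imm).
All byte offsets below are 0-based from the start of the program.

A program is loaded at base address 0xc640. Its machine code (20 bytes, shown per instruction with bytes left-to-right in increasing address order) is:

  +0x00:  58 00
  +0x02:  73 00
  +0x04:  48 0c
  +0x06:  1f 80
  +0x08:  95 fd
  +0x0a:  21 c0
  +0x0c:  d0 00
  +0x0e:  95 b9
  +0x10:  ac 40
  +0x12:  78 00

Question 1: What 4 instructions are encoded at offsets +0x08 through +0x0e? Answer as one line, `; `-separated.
ldi #253, x1; cmp x3, x1; noop; ldi #185, x1

@+08  big-endian(95 fd) = 0x95fd
  op=0x95fd>>10=0x25 ⇒ ldi (RI)
  [9:8] rd=1 = x1
  [7:0] imm=253 = #253
@+0a  big-endian(21 c0) = 0x21c0
  op=0x21c0>>10=0x8 ⇒ cmp (RR)
  [9:8] rd=1 = x1
  [7:6] rs=3 = x3
@+0c  big-endian(d0 00) = 0xd000
  op=0xd000>>10=0x34 ⇒ noop (N)
@+0e  big-endian(95 b9) = 0x95b9
  op=0x95b9>>10=0x25 ⇒ ldi (RI)
  [9:8] rd=1 = x1
  [7:0] imm=185 = #185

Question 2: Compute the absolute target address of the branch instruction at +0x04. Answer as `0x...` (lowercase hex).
[04] 48 0c → 0x480c
  opcode bits[15:10]=0x12: bnz/J
  imm@[9:0]=0xc ⇒ #12
  target = base 0xc640 + off 0x04 + 2 + imm 12 = 0xc652

0xc652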